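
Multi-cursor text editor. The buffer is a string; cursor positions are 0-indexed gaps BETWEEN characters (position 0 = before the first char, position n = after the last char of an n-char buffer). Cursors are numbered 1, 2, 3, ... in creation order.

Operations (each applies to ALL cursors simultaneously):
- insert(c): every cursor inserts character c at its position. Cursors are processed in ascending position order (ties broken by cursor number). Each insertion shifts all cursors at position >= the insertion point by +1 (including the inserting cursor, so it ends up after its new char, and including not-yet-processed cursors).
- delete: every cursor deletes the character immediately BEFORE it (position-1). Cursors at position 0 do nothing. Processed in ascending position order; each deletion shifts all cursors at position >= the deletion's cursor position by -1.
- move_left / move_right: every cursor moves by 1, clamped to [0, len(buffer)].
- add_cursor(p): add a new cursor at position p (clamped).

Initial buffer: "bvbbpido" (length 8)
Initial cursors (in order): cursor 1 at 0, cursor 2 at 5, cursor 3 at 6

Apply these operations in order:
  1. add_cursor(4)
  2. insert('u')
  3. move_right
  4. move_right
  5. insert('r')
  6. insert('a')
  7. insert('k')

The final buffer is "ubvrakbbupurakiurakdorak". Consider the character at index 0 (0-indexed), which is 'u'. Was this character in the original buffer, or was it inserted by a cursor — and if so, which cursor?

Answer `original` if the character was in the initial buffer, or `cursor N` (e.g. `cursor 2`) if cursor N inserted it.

After op 1 (add_cursor(4)): buffer="bvbbpido" (len 8), cursors c1@0 c4@4 c2@5 c3@6, authorship ........
After op 2 (insert('u')): buffer="ubvbbupuiudo" (len 12), cursors c1@1 c4@6 c2@8 c3@10, authorship 1....4.2.3..
After op 3 (move_right): buffer="ubvbbupuiudo" (len 12), cursors c1@2 c4@7 c2@9 c3@11, authorship 1....4.2.3..
After op 4 (move_right): buffer="ubvbbupuiudo" (len 12), cursors c1@3 c4@8 c2@10 c3@12, authorship 1....4.2.3..
After op 5 (insert('r')): buffer="ubvrbbupuriurdor" (len 16), cursors c1@4 c4@10 c2@13 c3@16, authorship 1..1..4.24.32..3
After op 6 (insert('a')): buffer="ubvrabbupuraiuradora" (len 20), cursors c1@5 c4@12 c2@16 c3@20, authorship 1..11..4.244.322..33
After op 7 (insert('k')): buffer="ubvrakbbupurakiurakdorak" (len 24), cursors c1@6 c4@14 c2@19 c3@24, authorship 1..111..4.2444.3222..333
Authorship (.=original, N=cursor N): 1 . . 1 1 1 . . 4 . 2 4 4 4 . 3 2 2 2 . . 3 3 3
Index 0: author = 1

Answer: cursor 1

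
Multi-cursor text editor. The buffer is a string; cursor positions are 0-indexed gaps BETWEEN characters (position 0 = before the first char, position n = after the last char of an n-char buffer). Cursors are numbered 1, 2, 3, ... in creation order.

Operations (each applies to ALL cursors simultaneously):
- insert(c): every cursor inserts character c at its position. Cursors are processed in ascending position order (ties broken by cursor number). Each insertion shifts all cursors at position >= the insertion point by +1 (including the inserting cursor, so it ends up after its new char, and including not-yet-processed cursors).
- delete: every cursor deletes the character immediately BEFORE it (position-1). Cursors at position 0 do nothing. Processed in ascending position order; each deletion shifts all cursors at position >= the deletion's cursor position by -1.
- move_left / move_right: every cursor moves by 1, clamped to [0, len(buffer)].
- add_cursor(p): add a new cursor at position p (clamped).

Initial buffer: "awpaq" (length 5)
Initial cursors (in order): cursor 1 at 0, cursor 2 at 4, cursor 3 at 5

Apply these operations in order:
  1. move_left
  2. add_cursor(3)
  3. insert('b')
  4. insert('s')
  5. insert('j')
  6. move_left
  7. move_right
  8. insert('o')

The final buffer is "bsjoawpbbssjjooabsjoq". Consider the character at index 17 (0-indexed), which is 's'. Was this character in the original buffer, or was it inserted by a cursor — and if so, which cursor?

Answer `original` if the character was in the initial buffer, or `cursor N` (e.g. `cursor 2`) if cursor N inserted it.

After op 1 (move_left): buffer="awpaq" (len 5), cursors c1@0 c2@3 c3@4, authorship .....
After op 2 (add_cursor(3)): buffer="awpaq" (len 5), cursors c1@0 c2@3 c4@3 c3@4, authorship .....
After op 3 (insert('b')): buffer="bawpbbabq" (len 9), cursors c1@1 c2@6 c4@6 c3@8, authorship 1...24.3.
After op 4 (insert('s')): buffer="bsawpbbssabsq" (len 13), cursors c1@2 c2@9 c4@9 c3@12, authorship 11...2424.33.
After op 5 (insert('j')): buffer="bsjawpbbssjjabsjq" (len 17), cursors c1@3 c2@12 c4@12 c3@16, authorship 111...242424.333.
After op 6 (move_left): buffer="bsjawpbbssjjabsjq" (len 17), cursors c1@2 c2@11 c4@11 c3@15, authorship 111...242424.333.
After op 7 (move_right): buffer="bsjawpbbssjjabsjq" (len 17), cursors c1@3 c2@12 c4@12 c3@16, authorship 111...242424.333.
After op 8 (insert('o')): buffer="bsjoawpbbssjjooabsjoq" (len 21), cursors c1@4 c2@15 c4@15 c3@20, authorship 1111...24242424.3333.
Authorship (.=original, N=cursor N): 1 1 1 1 . . . 2 4 2 4 2 4 2 4 . 3 3 3 3 .
Index 17: author = 3

Answer: cursor 3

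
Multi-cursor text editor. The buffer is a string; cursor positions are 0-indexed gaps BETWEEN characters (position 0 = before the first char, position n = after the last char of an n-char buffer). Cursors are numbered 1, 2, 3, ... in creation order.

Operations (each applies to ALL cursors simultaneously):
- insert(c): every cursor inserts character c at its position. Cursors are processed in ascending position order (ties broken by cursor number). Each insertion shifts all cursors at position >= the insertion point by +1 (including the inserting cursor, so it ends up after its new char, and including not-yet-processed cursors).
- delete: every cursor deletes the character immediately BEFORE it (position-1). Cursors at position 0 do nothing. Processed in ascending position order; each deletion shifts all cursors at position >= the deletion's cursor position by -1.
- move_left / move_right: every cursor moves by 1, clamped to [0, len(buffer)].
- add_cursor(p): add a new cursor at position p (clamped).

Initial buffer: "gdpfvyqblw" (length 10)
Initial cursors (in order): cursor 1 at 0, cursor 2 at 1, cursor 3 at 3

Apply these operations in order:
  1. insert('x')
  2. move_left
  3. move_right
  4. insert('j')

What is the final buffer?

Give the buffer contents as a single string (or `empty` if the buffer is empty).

After op 1 (insert('x')): buffer="xgxdpxfvyqblw" (len 13), cursors c1@1 c2@3 c3@6, authorship 1.2..3.......
After op 2 (move_left): buffer="xgxdpxfvyqblw" (len 13), cursors c1@0 c2@2 c3@5, authorship 1.2..3.......
After op 3 (move_right): buffer="xgxdpxfvyqblw" (len 13), cursors c1@1 c2@3 c3@6, authorship 1.2..3.......
After op 4 (insert('j')): buffer="xjgxjdpxjfvyqblw" (len 16), cursors c1@2 c2@5 c3@9, authorship 11.22..33.......

Answer: xjgxjdpxjfvyqblw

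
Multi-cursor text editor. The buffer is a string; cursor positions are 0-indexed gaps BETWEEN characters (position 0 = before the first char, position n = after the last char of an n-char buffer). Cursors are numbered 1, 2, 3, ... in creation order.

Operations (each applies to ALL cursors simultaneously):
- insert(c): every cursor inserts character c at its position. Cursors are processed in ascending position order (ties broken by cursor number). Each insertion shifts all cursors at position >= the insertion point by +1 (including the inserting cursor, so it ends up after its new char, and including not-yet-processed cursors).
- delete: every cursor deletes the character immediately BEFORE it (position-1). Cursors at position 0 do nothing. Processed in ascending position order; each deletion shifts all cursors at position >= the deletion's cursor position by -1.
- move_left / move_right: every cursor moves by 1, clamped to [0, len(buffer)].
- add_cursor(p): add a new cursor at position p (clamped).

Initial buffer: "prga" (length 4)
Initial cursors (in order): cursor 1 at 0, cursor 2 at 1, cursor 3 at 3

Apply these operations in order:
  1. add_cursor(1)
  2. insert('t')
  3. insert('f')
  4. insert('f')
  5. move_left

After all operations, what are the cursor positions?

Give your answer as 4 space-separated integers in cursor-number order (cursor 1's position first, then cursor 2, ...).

Answer: 2 9 14 9

Derivation:
After op 1 (add_cursor(1)): buffer="prga" (len 4), cursors c1@0 c2@1 c4@1 c3@3, authorship ....
After op 2 (insert('t')): buffer="tpttrgta" (len 8), cursors c1@1 c2@4 c4@4 c3@7, authorship 1.24..3.
After op 3 (insert('f')): buffer="tfpttffrgtfa" (len 12), cursors c1@2 c2@7 c4@7 c3@11, authorship 11.2424..33.
After op 4 (insert('f')): buffer="tffpttffffrgtffa" (len 16), cursors c1@3 c2@10 c4@10 c3@15, authorship 111.242424..333.
After op 5 (move_left): buffer="tffpttffffrgtffa" (len 16), cursors c1@2 c2@9 c4@9 c3@14, authorship 111.242424..333.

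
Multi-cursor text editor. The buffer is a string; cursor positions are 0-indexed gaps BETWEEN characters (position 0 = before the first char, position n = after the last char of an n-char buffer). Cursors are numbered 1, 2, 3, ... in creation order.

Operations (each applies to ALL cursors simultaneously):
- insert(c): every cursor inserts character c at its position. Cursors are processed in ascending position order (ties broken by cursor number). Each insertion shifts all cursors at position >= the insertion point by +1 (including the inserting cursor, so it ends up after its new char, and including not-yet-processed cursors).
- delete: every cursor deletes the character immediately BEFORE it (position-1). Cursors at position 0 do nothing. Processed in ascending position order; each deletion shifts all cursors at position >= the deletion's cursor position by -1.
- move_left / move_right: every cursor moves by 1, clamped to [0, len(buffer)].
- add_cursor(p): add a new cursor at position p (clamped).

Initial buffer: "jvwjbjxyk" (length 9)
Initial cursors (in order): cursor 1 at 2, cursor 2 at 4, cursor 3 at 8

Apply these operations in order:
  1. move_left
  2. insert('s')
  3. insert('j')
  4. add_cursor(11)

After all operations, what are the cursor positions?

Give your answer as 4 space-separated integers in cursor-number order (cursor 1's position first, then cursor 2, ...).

After op 1 (move_left): buffer="jvwjbjxyk" (len 9), cursors c1@1 c2@3 c3@7, authorship .........
After op 2 (insert('s')): buffer="jsvwsjbjxsyk" (len 12), cursors c1@2 c2@5 c3@10, authorship .1..2....3..
After op 3 (insert('j')): buffer="jsjvwsjjbjxsjyk" (len 15), cursors c1@3 c2@7 c3@13, authorship .11..22....33..
After op 4 (add_cursor(11)): buffer="jsjvwsjjbjxsjyk" (len 15), cursors c1@3 c2@7 c4@11 c3@13, authorship .11..22....33..

Answer: 3 7 13 11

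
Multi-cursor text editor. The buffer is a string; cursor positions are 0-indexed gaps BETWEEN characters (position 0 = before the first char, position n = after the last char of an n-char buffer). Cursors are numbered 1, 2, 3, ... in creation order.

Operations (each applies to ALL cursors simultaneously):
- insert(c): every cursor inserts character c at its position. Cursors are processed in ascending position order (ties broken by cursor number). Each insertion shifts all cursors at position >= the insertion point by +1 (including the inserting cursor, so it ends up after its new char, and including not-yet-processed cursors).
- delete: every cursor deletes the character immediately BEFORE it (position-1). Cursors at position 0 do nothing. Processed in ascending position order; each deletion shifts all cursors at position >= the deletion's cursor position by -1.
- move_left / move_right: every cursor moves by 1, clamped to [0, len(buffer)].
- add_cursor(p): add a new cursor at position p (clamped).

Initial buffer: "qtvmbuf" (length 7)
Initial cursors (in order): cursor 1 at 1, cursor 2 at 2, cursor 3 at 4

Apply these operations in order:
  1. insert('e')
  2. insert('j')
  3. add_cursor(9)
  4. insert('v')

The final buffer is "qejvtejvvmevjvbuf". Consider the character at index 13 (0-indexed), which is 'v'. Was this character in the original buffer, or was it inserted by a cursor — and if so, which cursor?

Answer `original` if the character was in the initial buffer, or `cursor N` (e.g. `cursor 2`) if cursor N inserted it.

Answer: cursor 3

Derivation:
After op 1 (insert('e')): buffer="qetevmebuf" (len 10), cursors c1@2 c2@4 c3@7, authorship .1.2..3...
After op 2 (insert('j')): buffer="qejtejvmejbuf" (len 13), cursors c1@3 c2@6 c3@10, authorship .11.22..33...
After op 3 (add_cursor(9)): buffer="qejtejvmejbuf" (len 13), cursors c1@3 c2@6 c4@9 c3@10, authorship .11.22..33...
After op 4 (insert('v')): buffer="qejvtejvvmevjvbuf" (len 17), cursors c1@4 c2@8 c4@12 c3@14, authorship .111.222..3433...
Authorship (.=original, N=cursor N): . 1 1 1 . 2 2 2 . . 3 4 3 3 . . .
Index 13: author = 3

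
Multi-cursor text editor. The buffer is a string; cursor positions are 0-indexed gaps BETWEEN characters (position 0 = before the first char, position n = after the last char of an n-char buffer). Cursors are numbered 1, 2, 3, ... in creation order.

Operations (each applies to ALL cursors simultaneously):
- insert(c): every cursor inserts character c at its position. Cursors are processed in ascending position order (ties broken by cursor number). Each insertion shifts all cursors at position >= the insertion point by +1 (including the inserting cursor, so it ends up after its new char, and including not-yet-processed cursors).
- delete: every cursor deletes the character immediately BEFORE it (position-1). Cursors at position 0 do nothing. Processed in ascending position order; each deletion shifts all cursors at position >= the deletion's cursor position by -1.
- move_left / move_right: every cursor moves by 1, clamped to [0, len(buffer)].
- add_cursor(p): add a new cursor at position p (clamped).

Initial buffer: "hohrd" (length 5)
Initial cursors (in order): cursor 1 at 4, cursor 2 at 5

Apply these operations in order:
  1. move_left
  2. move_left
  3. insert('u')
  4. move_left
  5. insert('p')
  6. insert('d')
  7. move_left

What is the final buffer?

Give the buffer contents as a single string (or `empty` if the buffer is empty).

Answer: hopduhpdurd

Derivation:
After op 1 (move_left): buffer="hohrd" (len 5), cursors c1@3 c2@4, authorship .....
After op 2 (move_left): buffer="hohrd" (len 5), cursors c1@2 c2@3, authorship .....
After op 3 (insert('u')): buffer="houhurd" (len 7), cursors c1@3 c2@5, authorship ..1.2..
After op 4 (move_left): buffer="houhurd" (len 7), cursors c1@2 c2@4, authorship ..1.2..
After op 5 (insert('p')): buffer="hopuhpurd" (len 9), cursors c1@3 c2@6, authorship ..11.22..
After op 6 (insert('d')): buffer="hopduhpdurd" (len 11), cursors c1@4 c2@8, authorship ..111.222..
After op 7 (move_left): buffer="hopduhpdurd" (len 11), cursors c1@3 c2@7, authorship ..111.222..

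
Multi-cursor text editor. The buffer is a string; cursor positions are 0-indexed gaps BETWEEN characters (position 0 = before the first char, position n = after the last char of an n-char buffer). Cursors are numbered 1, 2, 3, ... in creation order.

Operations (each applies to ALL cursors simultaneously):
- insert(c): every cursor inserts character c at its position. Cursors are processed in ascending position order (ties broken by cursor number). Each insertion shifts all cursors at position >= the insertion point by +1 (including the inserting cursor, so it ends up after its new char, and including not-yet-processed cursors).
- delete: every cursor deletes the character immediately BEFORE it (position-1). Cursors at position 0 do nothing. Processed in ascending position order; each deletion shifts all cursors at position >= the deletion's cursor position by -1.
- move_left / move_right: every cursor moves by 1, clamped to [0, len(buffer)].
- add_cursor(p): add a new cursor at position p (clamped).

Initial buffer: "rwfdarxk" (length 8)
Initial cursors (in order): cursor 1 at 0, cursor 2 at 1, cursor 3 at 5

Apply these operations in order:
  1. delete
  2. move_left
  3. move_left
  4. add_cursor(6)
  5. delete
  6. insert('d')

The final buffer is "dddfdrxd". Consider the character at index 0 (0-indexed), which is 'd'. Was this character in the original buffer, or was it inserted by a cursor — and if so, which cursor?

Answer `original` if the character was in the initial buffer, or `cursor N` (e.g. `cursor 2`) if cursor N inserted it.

Answer: cursor 1

Derivation:
After op 1 (delete): buffer="wfdrxk" (len 6), cursors c1@0 c2@0 c3@3, authorship ......
After op 2 (move_left): buffer="wfdrxk" (len 6), cursors c1@0 c2@0 c3@2, authorship ......
After op 3 (move_left): buffer="wfdrxk" (len 6), cursors c1@0 c2@0 c3@1, authorship ......
After op 4 (add_cursor(6)): buffer="wfdrxk" (len 6), cursors c1@0 c2@0 c3@1 c4@6, authorship ......
After op 5 (delete): buffer="fdrx" (len 4), cursors c1@0 c2@0 c3@0 c4@4, authorship ....
After op 6 (insert('d')): buffer="dddfdrxd" (len 8), cursors c1@3 c2@3 c3@3 c4@8, authorship 123....4
Authorship (.=original, N=cursor N): 1 2 3 . . . . 4
Index 0: author = 1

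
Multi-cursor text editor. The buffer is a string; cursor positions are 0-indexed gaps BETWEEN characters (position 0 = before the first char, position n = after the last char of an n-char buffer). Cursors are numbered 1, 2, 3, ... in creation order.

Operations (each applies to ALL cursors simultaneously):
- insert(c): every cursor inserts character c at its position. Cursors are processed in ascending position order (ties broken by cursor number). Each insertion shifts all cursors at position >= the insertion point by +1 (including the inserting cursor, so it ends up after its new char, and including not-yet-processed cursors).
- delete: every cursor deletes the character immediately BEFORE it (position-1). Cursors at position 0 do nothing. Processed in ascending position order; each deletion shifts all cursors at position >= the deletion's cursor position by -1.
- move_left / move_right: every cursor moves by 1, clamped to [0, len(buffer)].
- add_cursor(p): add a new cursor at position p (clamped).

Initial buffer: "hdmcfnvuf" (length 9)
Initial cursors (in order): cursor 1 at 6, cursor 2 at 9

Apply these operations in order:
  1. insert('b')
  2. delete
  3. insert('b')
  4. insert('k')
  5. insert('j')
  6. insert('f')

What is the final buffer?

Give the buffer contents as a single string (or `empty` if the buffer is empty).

After op 1 (insert('b')): buffer="hdmcfnbvufb" (len 11), cursors c1@7 c2@11, authorship ......1...2
After op 2 (delete): buffer="hdmcfnvuf" (len 9), cursors c1@6 c2@9, authorship .........
After op 3 (insert('b')): buffer="hdmcfnbvufb" (len 11), cursors c1@7 c2@11, authorship ......1...2
After op 4 (insert('k')): buffer="hdmcfnbkvufbk" (len 13), cursors c1@8 c2@13, authorship ......11...22
After op 5 (insert('j')): buffer="hdmcfnbkjvufbkj" (len 15), cursors c1@9 c2@15, authorship ......111...222
After op 6 (insert('f')): buffer="hdmcfnbkjfvufbkjf" (len 17), cursors c1@10 c2@17, authorship ......1111...2222

Answer: hdmcfnbkjfvufbkjf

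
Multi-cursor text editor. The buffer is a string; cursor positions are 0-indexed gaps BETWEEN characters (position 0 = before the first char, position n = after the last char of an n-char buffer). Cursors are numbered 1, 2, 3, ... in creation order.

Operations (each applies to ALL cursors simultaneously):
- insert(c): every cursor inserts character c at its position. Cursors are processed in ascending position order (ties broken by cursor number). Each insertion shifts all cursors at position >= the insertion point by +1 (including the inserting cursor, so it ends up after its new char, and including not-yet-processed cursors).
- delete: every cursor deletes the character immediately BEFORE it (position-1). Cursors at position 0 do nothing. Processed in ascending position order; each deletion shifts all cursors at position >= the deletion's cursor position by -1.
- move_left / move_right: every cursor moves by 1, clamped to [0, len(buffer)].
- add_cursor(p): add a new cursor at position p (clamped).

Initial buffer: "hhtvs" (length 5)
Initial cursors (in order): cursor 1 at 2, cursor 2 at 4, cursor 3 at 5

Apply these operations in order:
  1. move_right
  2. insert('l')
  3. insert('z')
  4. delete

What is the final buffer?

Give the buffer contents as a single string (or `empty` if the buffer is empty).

Answer: hhtlvsll

Derivation:
After op 1 (move_right): buffer="hhtvs" (len 5), cursors c1@3 c2@5 c3@5, authorship .....
After op 2 (insert('l')): buffer="hhtlvsll" (len 8), cursors c1@4 c2@8 c3@8, authorship ...1..23
After op 3 (insert('z')): buffer="hhtlzvsllzz" (len 11), cursors c1@5 c2@11 c3@11, authorship ...11..2323
After op 4 (delete): buffer="hhtlvsll" (len 8), cursors c1@4 c2@8 c3@8, authorship ...1..23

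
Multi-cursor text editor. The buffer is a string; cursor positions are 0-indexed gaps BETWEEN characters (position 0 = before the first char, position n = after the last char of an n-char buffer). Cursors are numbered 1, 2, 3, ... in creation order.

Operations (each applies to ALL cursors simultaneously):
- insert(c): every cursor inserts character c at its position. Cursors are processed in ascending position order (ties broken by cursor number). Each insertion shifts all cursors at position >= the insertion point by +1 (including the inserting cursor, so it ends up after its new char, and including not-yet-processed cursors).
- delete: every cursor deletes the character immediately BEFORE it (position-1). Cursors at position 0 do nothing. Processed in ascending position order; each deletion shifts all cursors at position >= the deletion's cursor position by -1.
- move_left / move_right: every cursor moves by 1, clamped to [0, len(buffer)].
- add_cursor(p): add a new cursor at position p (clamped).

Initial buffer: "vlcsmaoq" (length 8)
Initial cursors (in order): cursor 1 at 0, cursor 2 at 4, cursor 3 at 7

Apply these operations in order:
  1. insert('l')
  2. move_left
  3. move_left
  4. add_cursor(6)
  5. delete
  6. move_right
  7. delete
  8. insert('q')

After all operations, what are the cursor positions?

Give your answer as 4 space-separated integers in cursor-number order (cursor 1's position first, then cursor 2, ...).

After op 1 (insert('l')): buffer="lvlcslmaolq" (len 11), cursors c1@1 c2@6 c3@10, authorship 1....2...3.
After op 2 (move_left): buffer="lvlcslmaolq" (len 11), cursors c1@0 c2@5 c3@9, authorship 1....2...3.
After op 3 (move_left): buffer="lvlcslmaolq" (len 11), cursors c1@0 c2@4 c3@8, authorship 1....2...3.
After op 4 (add_cursor(6)): buffer="lvlcslmaolq" (len 11), cursors c1@0 c2@4 c4@6 c3@8, authorship 1....2...3.
After op 5 (delete): buffer="lvlsmolq" (len 8), cursors c1@0 c2@3 c4@4 c3@5, authorship 1.....3.
After op 6 (move_right): buffer="lvlsmolq" (len 8), cursors c1@1 c2@4 c4@5 c3@6, authorship 1.....3.
After op 7 (delete): buffer="vllq" (len 4), cursors c1@0 c2@2 c3@2 c4@2, authorship ..3.
After op 8 (insert('q')): buffer="qvlqqqlq" (len 8), cursors c1@1 c2@6 c3@6 c4@6, authorship 1..2343.

Answer: 1 6 6 6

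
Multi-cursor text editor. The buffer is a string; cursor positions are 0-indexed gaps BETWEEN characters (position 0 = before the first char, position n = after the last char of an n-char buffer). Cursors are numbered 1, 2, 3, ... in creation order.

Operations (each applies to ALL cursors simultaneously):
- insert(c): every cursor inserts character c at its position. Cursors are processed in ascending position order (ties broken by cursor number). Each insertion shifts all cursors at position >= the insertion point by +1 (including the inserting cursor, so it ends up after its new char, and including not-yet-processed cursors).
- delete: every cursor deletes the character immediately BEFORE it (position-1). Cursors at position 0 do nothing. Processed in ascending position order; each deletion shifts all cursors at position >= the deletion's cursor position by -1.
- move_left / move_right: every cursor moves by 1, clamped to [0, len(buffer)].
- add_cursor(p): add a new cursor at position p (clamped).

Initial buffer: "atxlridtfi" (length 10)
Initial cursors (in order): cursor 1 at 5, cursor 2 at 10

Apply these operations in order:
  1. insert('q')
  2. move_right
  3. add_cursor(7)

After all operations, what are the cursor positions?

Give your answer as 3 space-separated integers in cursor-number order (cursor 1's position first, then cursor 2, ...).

After op 1 (insert('q')): buffer="atxlrqidtfiq" (len 12), cursors c1@6 c2@12, authorship .....1.....2
After op 2 (move_right): buffer="atxlrqidtfiq" (len 12), cursors c1@7 c2@12, authorship .....1.....2
After op 3 (add_cursor(7)): buffer="atxlrqidtfiq" (len 12), cursors c1@7 c3@7 c2@12, authorship .....1.....2

Answer: 7 12 7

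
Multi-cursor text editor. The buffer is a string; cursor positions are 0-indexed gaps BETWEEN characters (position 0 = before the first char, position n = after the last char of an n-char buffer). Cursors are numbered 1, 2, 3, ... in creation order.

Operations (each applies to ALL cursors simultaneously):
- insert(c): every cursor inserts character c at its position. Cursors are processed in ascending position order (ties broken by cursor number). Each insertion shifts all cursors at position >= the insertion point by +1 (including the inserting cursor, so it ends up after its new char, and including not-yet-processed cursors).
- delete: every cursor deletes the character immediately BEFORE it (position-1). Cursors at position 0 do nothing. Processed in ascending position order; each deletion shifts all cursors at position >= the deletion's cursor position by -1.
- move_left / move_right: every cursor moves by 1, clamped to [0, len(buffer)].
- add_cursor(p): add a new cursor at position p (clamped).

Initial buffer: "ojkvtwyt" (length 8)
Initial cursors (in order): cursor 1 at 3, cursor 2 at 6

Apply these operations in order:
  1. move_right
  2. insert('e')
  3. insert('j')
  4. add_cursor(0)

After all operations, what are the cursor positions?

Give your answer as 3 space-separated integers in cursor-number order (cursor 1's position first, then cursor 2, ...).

Answer: 6 11 0

Derivation:
After op 1 (move_right): buffer="ojkvtwyt" (len 8), cursors c1@4 c2@7, authorship ........
After op 2 (insert('e')): buffer="ojkvetwyet" (len 10), cursors c1@5 c2@9, authorship ....1...2.
After op 3 (insert('j')): buffer="ojkvejtwyejt" (len 12), cursors c1@6 c2@11, authorship ....11...22.
After op 4 (add_cursor(0)): buffer="ojkvejtwyejt" (len 12), cursors c3@0 c1@6 c2@11, authorship ....11...22.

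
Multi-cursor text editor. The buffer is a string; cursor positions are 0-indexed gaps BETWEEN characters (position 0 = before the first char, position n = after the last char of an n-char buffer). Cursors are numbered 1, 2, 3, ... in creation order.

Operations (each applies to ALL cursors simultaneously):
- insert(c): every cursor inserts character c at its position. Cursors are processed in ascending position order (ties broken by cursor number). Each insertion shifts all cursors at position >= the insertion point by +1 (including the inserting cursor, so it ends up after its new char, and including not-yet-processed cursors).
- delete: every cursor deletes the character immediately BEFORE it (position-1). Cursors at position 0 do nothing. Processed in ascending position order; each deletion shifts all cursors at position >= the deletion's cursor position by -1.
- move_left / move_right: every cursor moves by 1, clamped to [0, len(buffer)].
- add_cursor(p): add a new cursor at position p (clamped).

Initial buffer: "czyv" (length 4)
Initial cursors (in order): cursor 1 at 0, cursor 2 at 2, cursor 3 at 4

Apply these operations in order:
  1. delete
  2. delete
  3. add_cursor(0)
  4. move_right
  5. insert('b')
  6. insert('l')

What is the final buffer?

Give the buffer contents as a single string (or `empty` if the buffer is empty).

Answer: bbbbllll

Derivation:
After op 1 (delete): buffer="cy" (len 2), cursors c1@0 c2@1 c3@2, authorship ..
After op 2 (delete): buffer="" (len 0), cursors c1@0 c2@0 c3@0, authorship 
After op 3 (add_cursor(0)): buffer="" (len 0), cursors c1@0 c2@0 c3@0 c4@0, authorship 
After op 4 (move_right): buffer="" (len 0), cursors c1@0 c2@0 c3@0 c4@0, authorship 
After op 5 (insert('b')): buffer="bbbb" (len 4), cursors c1@4 c2@4 c3@4 c4@4, authorship 1234
After op 6 (insert('l')): buffer="bbbbllll" (len 8), cursors c1@8 c2@8 c3@8 c4@8, authorship 12341234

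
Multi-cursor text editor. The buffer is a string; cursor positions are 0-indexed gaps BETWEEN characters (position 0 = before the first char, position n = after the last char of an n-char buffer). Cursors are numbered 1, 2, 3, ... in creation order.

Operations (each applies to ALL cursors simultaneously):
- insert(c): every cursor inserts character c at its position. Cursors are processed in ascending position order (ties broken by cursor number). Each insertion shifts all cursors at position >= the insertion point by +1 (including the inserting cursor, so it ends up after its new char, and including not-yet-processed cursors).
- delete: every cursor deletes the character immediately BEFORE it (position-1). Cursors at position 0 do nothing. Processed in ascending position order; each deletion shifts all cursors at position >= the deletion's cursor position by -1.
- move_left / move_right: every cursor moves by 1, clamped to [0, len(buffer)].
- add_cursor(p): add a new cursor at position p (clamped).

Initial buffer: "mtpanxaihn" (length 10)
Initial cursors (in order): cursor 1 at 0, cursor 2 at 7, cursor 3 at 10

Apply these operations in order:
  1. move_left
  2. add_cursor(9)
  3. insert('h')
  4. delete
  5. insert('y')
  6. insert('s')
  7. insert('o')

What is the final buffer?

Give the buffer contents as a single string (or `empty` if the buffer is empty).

Answer: ysomtpanxysoaihyyssoon

Derivation:
After op 1 (move_left): buffer="mtpanxaihn" (len 10), cursors c1@0 c2@6 c3@9, authorship ..........
After op 2 (add_cursor(9)): buffer="mtpanxaihn" (len 10), cursors c1@0 c2@6 c3@9 c4@9, authorship ..........
After op 3 (insert('h')): buffer="hmtpanxhaihhhn" (len 14), cursors c1@1 c2@8 c3@13 c4@13, authorship 1......2...34.
After op 4 (delete): buffer="mtpanxaihn" (len 10), cursors c1@0 c2@6 c3@9 c4@9, authorship ..........
After op 5 (insert('y')): buffer="ymtpanxyaihyyn" (len 14), cursors c1@1 c2@8 c3@13 c4@13, authorship 1......2...34.
After op 6 (insert('s')): buffer="ysmtpanxysaihyyssn" (len 18), cursors c1@2 c2@10 c3@17 c4@17, authorship 11......22...3434.
After op 7 (insert('o')): buffer="ysomtpanxysoaihyyssoon" (len 22), cursors c1@3 c2@12 c3@21 c4@21, authorship 111......222...343434.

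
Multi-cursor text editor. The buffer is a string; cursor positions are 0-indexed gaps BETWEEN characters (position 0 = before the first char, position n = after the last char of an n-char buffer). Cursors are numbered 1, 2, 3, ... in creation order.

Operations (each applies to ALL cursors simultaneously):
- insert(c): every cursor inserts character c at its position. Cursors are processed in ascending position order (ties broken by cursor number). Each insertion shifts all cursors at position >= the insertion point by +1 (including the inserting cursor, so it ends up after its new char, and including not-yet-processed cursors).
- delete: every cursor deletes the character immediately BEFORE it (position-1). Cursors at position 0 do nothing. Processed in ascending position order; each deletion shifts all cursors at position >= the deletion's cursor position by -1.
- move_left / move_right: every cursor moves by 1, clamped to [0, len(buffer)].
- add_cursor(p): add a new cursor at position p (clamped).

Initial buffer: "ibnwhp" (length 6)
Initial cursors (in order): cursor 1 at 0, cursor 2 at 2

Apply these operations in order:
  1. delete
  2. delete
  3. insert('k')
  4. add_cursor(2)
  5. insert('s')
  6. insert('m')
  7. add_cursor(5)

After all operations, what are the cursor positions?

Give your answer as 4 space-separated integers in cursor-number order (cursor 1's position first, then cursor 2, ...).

After op 1 (delete): buffer="inwhp" (len 5), cursors c1@0 c2@1, authorship .....
After op 2 (delete): buffer="nwhp" (len 4), cursors c1@0 c2@0, authorship ....
After op 3 (insert('k')): buffer="kknwhp" (len 6), cursors c1@2 c2@2, authorship 12....
After op 4 (add_cursor(2)): buffer="kknwhp" (len 6), cursors c1@2 c2@2 c3@2, authorship 12....
After op 5 (insert('s')): buffer="kksssnwhp" (len 9), cursors c1@5 c2@5 c3@5, authorship 12123....
After op 6 (insert('m')): buffer="kksssmmmnwhp" (len 12), cursors c1@8 c2@8 c3@8, authorship 12123123....
After op 7 (add_cursor(5)): buffer="kksssmmmnwhp" (len 12), cursors c4@5 c1@8 c2@8 c3@8, authorship 12123123....

Answer: 8 8 8 5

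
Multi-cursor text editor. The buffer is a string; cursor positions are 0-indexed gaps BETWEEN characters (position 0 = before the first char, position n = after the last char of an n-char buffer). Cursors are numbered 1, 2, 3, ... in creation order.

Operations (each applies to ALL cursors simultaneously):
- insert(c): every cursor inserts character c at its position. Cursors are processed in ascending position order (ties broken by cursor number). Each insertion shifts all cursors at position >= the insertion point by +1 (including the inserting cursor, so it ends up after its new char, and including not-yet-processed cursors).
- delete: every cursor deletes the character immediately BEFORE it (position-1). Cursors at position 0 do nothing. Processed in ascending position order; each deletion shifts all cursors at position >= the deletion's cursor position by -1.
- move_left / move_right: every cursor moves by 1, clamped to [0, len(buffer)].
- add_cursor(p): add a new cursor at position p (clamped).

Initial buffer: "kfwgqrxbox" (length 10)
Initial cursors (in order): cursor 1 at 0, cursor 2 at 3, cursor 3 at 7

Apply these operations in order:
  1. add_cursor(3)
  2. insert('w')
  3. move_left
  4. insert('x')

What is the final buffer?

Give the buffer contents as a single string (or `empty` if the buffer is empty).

Answer: xwkfwwxxwgqrxxwbox

Derivation:
After op 1 (add_cursor(3)): buffer="kfwgqrxbox" (len 10), cursors c1@0 c2@3 c4@3 c3@7, authorship ..........
After op 2 (insert('w')): buffer="wkfwwwgqrxwbox" (len 14), cursors c1@1 c2@6 c4@6 c3@11, authorship 1...24....3...
After op 3 (move_left): buffer="wkfwwwgqrxwbox" (len 14), cursors c1@0 c2@5 c4@5 c3@10, authorship 1...24....3...
After op 4 (insert('x')): buffer="xwkfwwxxwgqrxxwbox" (len 18), cursors c1@1 c2@8 c4@8 c3@14, authorship 11...2244....33...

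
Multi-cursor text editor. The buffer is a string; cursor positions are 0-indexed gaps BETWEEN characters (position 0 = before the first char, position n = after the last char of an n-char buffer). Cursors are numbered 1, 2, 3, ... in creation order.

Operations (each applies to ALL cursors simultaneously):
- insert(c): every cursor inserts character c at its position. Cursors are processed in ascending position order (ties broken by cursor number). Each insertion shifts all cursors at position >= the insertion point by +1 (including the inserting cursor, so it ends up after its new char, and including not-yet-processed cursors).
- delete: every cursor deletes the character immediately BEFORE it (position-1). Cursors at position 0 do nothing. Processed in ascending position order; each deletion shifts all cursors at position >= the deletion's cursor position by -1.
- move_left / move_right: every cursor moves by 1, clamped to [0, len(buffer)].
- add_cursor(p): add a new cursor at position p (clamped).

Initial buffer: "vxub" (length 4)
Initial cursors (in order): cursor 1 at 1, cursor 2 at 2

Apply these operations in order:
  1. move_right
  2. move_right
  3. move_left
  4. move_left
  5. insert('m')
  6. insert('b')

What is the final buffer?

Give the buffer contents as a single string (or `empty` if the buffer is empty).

After op 1 (move_right): buffer="vxub" (len 4), cursors c1@2 c2@3, authorship ....
After op 2 (move_right): buffer="vxub" (len 4), cursors c1@3 c2@4, authorship ....
After op 3 (move_left): buffer="vxub" (len 4), cursors c1@2 c2@3, authorship ....
After op 4 (move_left): buffer="vxub" (len 4), cursors c1@1 c2@2, authorship ....
After op 5 (insert('m')): buffer="vmxmub" (len 6), cursors c1@2 c2@4, authorship .1.2..
After op 6 (insert('b')): buffer="vmbxmbub" (len 8), cursors c1@3 c2@6, authorship .11.22..

Answer: vmbxmbub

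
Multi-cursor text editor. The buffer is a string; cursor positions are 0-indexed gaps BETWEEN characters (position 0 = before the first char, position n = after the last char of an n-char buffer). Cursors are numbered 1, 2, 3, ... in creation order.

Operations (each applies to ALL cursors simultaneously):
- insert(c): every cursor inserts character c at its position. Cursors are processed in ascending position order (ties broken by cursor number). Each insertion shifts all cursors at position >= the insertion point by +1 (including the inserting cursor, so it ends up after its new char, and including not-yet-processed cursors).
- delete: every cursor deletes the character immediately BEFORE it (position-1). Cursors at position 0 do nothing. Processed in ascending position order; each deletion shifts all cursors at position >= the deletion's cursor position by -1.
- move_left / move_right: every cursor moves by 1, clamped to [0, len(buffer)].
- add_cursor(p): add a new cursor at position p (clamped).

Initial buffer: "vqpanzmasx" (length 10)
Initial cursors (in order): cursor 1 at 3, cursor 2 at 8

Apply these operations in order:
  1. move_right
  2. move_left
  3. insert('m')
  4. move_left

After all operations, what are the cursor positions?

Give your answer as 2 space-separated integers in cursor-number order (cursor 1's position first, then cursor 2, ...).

Answer: 3 9

Derivation:
After op 1 (move_right): buffer="vqpanzmasx" (len 10), cursors c1@4 c2@9, authorship ..........
After op 2 (move_left): buffer="vqpanzmasx" (len 10), cursors c1@3 c2@8, authorship ..........
After op 3 (insert('m')): buffer="vqpmanzmamsx" (len 12), cursors c1@4 c2@10, authorship ...1.....2..
After op 4 (move_left): buffer="vqpmanzmamsx" (len 12), cursors c1@3 c2@9, authorship ...1.....2..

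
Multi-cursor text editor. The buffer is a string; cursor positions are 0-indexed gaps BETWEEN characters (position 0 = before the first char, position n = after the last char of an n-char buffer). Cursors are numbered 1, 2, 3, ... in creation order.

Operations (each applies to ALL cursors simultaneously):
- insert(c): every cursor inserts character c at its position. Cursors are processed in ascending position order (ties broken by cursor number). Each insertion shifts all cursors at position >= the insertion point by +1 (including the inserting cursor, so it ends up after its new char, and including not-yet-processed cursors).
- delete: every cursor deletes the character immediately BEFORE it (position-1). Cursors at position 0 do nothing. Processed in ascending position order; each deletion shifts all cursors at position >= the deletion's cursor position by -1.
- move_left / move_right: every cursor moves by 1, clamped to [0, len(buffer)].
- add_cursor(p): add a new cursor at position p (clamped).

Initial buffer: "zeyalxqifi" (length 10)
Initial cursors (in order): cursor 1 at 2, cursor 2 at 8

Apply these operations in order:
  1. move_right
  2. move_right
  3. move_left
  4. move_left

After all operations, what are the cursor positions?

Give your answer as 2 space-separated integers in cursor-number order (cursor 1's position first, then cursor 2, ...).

After op 1 (move_right): buffer="zeyalxqifi" (len 10), cursors c1@3 c2@9, authorship ..........
After op 2 (move_right): buffer="zeyalxqifi" (len 10), cursors c1@4 c2@10, authorship ..........
After op 3 (move_left): buffer="zeyalxqifi" (len 10), cursors c1@3 c2@9, authorship ..........
After op 4 (move_left): buffer="zeyalxqifi" (len 10), cursors c1@2 c2@8, authorship ..........

Answer: 2 8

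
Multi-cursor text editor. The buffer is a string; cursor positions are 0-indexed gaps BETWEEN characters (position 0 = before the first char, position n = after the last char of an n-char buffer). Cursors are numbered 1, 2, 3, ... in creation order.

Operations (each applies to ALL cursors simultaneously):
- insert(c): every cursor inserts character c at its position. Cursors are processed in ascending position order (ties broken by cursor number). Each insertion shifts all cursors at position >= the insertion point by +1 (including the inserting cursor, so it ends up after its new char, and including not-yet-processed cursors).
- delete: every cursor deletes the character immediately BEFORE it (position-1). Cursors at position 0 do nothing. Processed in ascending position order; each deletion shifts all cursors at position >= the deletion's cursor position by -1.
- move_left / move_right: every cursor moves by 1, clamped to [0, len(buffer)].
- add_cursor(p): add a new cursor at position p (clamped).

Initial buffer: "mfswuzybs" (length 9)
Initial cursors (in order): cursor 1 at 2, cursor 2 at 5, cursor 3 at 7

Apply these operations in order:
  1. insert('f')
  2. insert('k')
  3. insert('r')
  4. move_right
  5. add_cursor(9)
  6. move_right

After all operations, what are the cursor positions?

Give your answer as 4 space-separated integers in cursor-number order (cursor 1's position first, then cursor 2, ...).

Answer: 7 13 18 10

Derivation:
After op 1 (insert('f')): buffer="mffswufzyfbs" (len 12), cursors c1@3 c2@7 c3@10, authorship ..1...2..3..
After op 2 (insert('k')): buffer="mffkswufkzyfkbs" (len 15), cursors c1@4 c2@9 c3@13, authorship ..11...22..33..
After op 3 (insert('r')): buffer="mffkrswufkrzyfkrbs" (len 18), cursors c1@5 c2@11 c3@16, authorship ..111...222..333..
After op 4 (move_right): buffer="mffkrswufkrzyfkrbs" (len 18), cursors c1@6 c2@12 c3@17, authorship ..111...222..333..
After op 5 (add_cursor(9)): buffer="mffkrswufkrzyfkrbs" (len 18), cursors c1@6 c4@9 c2@12 c3@17, authorship ..111...222..333..
After op 6 (move_right): buffer="mffkrswufkrzyfkrbs" (len 18), cursors c1@7 c4@10 c2@13 c3@18, authorship ..111...222..333..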